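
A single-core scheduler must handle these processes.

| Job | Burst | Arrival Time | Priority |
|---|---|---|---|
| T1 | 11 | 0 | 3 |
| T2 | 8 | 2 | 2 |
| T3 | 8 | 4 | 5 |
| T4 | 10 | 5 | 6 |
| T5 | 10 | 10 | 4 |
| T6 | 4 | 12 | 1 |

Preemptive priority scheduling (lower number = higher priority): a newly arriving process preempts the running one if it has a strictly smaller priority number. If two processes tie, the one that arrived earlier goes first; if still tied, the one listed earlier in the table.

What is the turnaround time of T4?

46

Timeline: | T1 0-2 | T2 2-10 | T1 10-12 | T6 12-16 | T1 16-23 | T5 23-33 | T3 33-41 | T4 41-51 |
Completion: T1=23  T2=10  T3=41  T4=51  T5=33  T6=16
Turnaround (C−A): T1=23  T2=8  T3=37  T4=46  T5=23  T6=4
Turnaround(T4) = completion − arrival = 51 − 5 = 46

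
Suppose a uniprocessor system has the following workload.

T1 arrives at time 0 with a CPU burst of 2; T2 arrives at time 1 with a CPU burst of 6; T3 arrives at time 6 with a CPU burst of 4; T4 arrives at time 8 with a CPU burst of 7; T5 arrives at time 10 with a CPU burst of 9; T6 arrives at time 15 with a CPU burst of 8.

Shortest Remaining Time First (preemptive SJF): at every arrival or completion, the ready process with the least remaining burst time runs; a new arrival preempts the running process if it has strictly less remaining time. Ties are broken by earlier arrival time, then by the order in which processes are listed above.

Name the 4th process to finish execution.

Gantt: | T1 0-2 | T2 2-8 | T3 8-12 | T4 12-19 | T6 19-27 | T5 27-36 |
Completion: T1=2  T2=8  T3=12  T4=19  T5=36  T6=27
Turnaround (C−A): T1=2  T2=7  T3=6  T4=11  T5=26  T6=12
Finish order: T1 → T2 → T3 → T4 → T6 → T5

T4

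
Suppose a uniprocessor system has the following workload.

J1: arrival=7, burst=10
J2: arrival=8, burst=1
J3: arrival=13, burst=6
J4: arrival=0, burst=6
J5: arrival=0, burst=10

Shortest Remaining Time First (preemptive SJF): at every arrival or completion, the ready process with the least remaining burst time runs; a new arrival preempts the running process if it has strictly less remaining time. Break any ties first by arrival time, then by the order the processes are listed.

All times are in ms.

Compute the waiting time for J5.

Timeline: | J4 0-6 | J5 6-8 | J2 8-9 | J5 9-17 | J3 17-23 | J1 23-33 |
Completion: J1=33  J2=9  J3=23  J4=6  J5=17
Waiting(J5) = turnaround − burst = 17 − 10 = 7

7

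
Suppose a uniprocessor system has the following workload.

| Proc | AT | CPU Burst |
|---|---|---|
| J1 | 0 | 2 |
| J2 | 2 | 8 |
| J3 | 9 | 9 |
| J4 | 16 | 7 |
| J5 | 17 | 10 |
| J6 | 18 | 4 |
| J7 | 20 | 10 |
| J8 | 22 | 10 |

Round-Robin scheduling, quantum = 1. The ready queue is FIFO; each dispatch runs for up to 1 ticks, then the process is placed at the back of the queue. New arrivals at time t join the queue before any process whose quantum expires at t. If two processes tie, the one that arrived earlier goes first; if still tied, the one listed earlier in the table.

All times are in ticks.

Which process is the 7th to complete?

J7

Timeline: | J1 0-2 | J2 2-9 | J3 9-10 | J2 10-11 | J3 11-16 | J4 16-17 | J3 17-18 | J5 18-19 | J4 19-20 | J6 20-21 | J3 21-22 | J5 22-23 | J7 23-24 | J4 24-25 | J6 25-26 | J8 26-27 | J3 27-28 | J5 28-29 | J7 29-30 | J4 30-31 | J6 31-32 | J8 32-33 | J5 33-34 | J7 34-35 | J4 35-36 | J6 36-37 | J8 37-38 | J5 38-39 | J7 39-40 | J4 40-41 | J8 41-42 | J5 42-43 | J7 43-44 | J4 44-45 | J8 45-46 | J5 46-47 | J7 47-48 | J8 48-49 | J5 49-50 | J7 50-51 | J8 51-52 | J5 52-53 | J7 53-54 | J8 54-55 | J5 55-56 | J7 56-57 | J8 57-58 | J7 58-59 | J8 59-60 |
Completion: J1=2  J2=11  J3=28  J4=45  J5=56  J6=37  J7=59  J8=60
Turnaround (C−A): J1=2  J2=9  J3=19  J4=29  J5=39  J6=19  J7=39  J8=38
Finish order: J1 → J2 → J3 → J6 → J4 → J5 → J7 → J8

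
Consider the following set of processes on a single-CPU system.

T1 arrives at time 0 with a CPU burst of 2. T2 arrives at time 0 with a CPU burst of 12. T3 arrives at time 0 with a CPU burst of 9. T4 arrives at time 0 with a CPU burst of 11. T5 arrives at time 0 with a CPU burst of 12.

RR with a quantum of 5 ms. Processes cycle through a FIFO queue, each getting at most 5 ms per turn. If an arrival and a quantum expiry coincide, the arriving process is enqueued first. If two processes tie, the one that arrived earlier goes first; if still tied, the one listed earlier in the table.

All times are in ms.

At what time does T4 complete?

Schedule: | T1 0-2 | T2 2-7 | T3 7-12 | T4 12-17 | T5 17-22 | T2 22-27 | T3 27-31 | T4 31-36 | T5 36-41 | T2 41-43 | T4 43-44 | T5 44-46 |
Completion: T1=2  T2=43  T3=31  T4=44  T5=46
Turnaround (C−A): T1=2  T2=43  T3=31  T4=44  T5=46

44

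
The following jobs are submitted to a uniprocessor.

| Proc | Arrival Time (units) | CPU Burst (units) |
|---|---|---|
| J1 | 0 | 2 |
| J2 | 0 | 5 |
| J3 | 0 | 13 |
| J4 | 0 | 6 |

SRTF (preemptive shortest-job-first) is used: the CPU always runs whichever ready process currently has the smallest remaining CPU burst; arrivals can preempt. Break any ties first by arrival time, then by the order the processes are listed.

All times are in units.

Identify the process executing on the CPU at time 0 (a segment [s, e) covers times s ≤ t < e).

J1

Gantt: | J1 0-2 | J2 2-7 | J4 7-13 | J3 13-26 |
Completion: J1=2  J2=7  J3=26  J4=13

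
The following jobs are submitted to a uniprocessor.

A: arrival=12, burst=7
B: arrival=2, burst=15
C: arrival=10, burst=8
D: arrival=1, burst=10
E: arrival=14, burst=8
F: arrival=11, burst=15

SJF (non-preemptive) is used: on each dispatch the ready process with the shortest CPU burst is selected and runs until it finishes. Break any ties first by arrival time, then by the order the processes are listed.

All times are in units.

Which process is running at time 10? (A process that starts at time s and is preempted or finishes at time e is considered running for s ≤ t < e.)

Gantt: | idle 0-1 | D 1-11 | C 11-19 | A 19-26 | E 26-34 | B 34-49 | F 49-64 |
Completion: A=26  B=49  C=19  D=11  E=34  F=64

D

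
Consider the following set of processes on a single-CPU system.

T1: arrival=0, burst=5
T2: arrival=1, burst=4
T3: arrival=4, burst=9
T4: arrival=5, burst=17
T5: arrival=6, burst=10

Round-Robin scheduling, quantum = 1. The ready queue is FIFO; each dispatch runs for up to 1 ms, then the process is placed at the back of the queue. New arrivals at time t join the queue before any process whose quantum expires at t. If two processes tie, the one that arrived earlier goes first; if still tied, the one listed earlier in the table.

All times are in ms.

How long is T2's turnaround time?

Timeline: | T1 0-1 | T2 1-2 | T1 2-3 | T2 3-4 | T1 4-5 | T3 5-6 | T2 6-7 | T4 7-8 | T1 8-9 | T5 9-10 | T3 10-11 | T2 11-12 | T4 12-13 | T1 13-14 | T5 14-15 | T3 15-16 | T4 16-17 | T5 17-18 | T3 18-19 | T4 19-20 | T5 20-21 | T3 21-22 | T4 22-23 | T5 23-24 | T3 24-25 | T4 25-26 | T5 26-27 | T3 27-28 | T4 28-29 | T5 29-30 | T3 30-31 | T4 31-32 | T5 32-33 | T3 33-34 | T4 34-35 | T5 35-36 | T4 36-37 | T5 37-38 | T4 38-45 |
Completion: T1=14  T2=12  T3=34  T4=45  T5=38
Turnaround (C−A): T1=14  T2=11  T3=30  T4=40  T5=32
Turnaround(T2) = completion − arrival = 12 − 1 = 11

11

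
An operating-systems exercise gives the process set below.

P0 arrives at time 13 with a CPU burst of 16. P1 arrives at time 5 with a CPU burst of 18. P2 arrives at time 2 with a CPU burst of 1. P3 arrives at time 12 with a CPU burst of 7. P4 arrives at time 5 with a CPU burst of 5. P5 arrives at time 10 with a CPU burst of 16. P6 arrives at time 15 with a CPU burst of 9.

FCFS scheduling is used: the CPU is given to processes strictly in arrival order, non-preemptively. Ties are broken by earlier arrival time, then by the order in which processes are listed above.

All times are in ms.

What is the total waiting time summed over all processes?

Schedule: | idle 0-2 | P2 2-3 | idle 3-5 | P1 5-23 | P4 23-28 | P5 28-44 | P3 44-51 | P0 51-67 | P6 67-76 |
Completion: P0=67  P1=23  P2=3  P3=51  P4=28  P5=44  P6=76
Waiting = turnaround − burst: P0=38, P1=0, P2=0, P3=32, P4=18, P5=18, P6=52
Total waiting = 38 + 0 + 0 + 32 + 18 + 18 + 52 = 158

158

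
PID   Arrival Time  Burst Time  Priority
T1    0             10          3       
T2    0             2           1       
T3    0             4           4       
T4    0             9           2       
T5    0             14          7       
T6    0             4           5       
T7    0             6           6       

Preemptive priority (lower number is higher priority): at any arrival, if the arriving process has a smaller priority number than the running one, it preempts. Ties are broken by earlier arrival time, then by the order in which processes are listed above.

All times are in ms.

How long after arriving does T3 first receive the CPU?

21

Gantt: | T2 0-2 | T4 2-11 | T1 11-21 | T3 21-25 | T6 25-29 | T7 29-35 | T5 35-49 |
Completion: T1=21  T2=2  T3=25  T4=11  T5=49  T6=29  T7=35
Response(T3) = first start − arrival = 21 − 0 = 21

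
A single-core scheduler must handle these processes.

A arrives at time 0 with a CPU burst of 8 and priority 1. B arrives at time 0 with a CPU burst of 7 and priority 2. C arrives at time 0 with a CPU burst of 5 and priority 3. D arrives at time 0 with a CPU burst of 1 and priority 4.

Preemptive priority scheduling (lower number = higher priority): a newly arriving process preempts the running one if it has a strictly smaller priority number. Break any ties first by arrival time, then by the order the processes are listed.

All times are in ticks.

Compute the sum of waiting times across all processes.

43

Gantt: | A 0-8 | B 8-15 | C 15-20 | D 20-21 |
Completion: A=8  B=15  C=20  D=21
Turnaround (C−A): A=8  B=15  C=20  D=21
Waiting = turnaround − burst: A=0, B=8, C=15, D=20
Total waiting = 0 + 8 + 15 + 20 = 43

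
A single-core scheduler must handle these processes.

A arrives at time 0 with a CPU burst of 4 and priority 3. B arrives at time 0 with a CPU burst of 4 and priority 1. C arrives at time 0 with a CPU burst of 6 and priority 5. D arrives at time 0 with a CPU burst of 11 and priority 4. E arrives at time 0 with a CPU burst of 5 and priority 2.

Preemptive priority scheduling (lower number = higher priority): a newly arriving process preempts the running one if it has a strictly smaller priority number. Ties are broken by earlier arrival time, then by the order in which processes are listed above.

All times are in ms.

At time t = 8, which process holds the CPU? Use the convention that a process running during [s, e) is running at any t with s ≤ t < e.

E

Schedule: | B 0-4 | E 4-9 | A 9-13 | D 13-24 | C 24-30 |
Completion: A=13  B=4  C=30  D=24  E=9
Turnaround (C−A): A=13  B=4  C=30  D=24  E=9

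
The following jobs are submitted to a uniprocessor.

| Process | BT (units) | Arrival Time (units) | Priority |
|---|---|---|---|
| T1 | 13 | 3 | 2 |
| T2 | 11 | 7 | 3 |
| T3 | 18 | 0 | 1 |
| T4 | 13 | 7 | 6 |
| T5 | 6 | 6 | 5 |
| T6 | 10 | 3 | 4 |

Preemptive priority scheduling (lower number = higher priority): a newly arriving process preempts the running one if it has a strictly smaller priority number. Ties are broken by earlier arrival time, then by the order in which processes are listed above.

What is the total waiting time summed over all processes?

175

Timeline: | T3 0-18 | T1 18-31 | T2 31-42 | T6 42-52 | T5 52-58 | T4 58-71 |
Completion: T1=31  T2=42  T3=18  T4=71  T5=58  T6=52
Waiting = turnaround − burst: T1=15, T2=24, T3=0, T4=51, T5=46, T6=39
Total waiting = 15 + 24 + 0 + 51 + 46 + 39 = 175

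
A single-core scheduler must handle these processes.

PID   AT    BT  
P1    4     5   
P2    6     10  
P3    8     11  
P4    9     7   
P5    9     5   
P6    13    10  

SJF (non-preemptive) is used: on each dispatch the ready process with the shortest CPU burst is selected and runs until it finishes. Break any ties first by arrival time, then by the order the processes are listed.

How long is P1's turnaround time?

5

Gantt: | idle 0-4 | P1 4-9 | P5 9-14 | P4 14-21 | P2 21-31 | P6 31-41 | P3 41-52 |
Completion: P1=9  P2=31  P3=52  P4=21  P5=14  P6=41
Turnaround(P1) = completion − arrival = 9 − 4 = 5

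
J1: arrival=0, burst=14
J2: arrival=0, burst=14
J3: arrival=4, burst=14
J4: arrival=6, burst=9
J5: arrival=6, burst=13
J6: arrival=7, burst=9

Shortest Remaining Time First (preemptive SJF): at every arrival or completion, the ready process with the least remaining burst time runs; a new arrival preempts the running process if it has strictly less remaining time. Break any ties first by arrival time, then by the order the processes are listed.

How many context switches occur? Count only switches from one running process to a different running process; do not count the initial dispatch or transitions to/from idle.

5

Gantt: | J1 0-14 | J4 14-23 | J6 23-32 | J5 32-45 | J2 45-59 | J3 59-73 |
Completion: J1=14  J2=59  J3=73  J4=23  J5=45  J6=32
Turnaround (C−A): J1=14  J2=59  J3=69  J4=17  J5=39  J6=25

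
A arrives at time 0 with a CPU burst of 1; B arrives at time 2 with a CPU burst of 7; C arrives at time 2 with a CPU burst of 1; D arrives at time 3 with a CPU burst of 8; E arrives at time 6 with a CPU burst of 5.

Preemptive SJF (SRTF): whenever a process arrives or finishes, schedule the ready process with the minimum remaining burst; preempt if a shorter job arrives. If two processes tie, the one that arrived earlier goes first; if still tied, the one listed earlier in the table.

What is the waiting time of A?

Schedule: | A 0-1 | idle 1-2 | C 2-3 | B 3-10 | E 10-15 | D 15-23 |
Completion: A=1  B=10  C=3  D=23  E=15
Turnaround (C−A): A=1  B=8  C=1  D=20  E=9
Waiting(A) = turnaround − burst = 1 − 1 = 0

0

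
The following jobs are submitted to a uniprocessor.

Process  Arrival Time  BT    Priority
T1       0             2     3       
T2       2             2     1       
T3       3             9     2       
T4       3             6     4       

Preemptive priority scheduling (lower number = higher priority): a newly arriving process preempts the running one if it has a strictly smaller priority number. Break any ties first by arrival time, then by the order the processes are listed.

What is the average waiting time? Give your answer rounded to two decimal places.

Timeline: | T1 0-2 | T2 2-4 | T3 4-13 | T4 13-19 |
Completion: T1=2  T2=4  T3=13  T4=19
Turnaround (C−A): T1=2  T2=2  T3=10  T4=16
Waiting times: T1=0, T2=0, T3=1, T4=10
Average waiting = (0+0+1+10) / 4 = 11/4 = 2.75

2.75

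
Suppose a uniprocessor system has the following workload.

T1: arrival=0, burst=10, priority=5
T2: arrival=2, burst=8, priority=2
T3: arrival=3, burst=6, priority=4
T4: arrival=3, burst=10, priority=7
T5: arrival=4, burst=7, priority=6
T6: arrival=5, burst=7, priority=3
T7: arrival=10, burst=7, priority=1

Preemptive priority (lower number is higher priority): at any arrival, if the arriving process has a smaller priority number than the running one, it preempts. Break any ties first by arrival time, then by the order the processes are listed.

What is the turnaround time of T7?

Timeline: | T1 0-2 | T2 2-10 | T7 10-17 | T6 17-24 | T3 24-30 | T1 30-38 | T5 38-45 | T4 45-55 |
Completion: T1=38  T2=10  T3=30  T4=55  T5=45  T6=24  T7=17
Turnaround(T7) = completion − arrival = 17 − 10 = 7

7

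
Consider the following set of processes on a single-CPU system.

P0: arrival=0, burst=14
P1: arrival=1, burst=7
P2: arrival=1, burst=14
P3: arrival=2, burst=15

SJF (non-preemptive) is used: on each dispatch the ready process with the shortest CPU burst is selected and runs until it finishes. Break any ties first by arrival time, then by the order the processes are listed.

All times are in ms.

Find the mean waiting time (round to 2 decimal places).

16.50

Schedule: | P0 0-14 | P1 14-21 | P2 21-35 | P3 35-50 |
Completion: P0=14  P1=21  P2=35  P3=50
Turnaround (C−A): P0=14  P1=20  P2=34  P3=48
Waiting times: P0=0, P1=13, P2=20, P3=33
Average waiting = (0+13+20+33) / 4 = 66/4 = 16.50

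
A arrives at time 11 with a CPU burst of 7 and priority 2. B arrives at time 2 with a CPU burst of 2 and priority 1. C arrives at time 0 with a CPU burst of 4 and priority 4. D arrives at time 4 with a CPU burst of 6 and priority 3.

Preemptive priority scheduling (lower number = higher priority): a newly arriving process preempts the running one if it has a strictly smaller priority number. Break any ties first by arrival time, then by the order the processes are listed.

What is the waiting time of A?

0

Gantt: | C 0-2 | B 2-4 | D 4-10 | C 10-11 | A 11-18 | C 18-19 |
Completion: A=18  B=4  C=19  D=10
Turnaround (C−A): A=7  B=2  C=19  D=6
Waiting(A) = turnaround − burst = 7 − 7 = 0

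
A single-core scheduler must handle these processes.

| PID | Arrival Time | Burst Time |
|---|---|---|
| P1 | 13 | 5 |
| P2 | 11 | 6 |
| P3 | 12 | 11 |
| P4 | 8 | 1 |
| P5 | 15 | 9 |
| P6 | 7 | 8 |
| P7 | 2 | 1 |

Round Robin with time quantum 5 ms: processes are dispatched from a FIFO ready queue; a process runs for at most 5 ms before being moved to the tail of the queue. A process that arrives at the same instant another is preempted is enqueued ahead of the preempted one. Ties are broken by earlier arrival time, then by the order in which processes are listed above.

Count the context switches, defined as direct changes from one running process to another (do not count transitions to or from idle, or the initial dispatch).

10

Timeline: | idle 0-2 | P7 2-3 | idle 3-7 | P6 7-12 | P4 12-13 | P2 13-18 | P3 18-23 | P6 23-26 | P1 26-31 | P5 31-36 | P2 36-37 | P3 37-42 | P5 42-46 | P3 46-47 |
Completion: P1=31  P2=37  P3=47  P4=13  P5=46  P6=26  P7=3
Turnaround (C−A): P1=18  P2=26  P3=35  P4=5  P5=31  P6=19  P7=1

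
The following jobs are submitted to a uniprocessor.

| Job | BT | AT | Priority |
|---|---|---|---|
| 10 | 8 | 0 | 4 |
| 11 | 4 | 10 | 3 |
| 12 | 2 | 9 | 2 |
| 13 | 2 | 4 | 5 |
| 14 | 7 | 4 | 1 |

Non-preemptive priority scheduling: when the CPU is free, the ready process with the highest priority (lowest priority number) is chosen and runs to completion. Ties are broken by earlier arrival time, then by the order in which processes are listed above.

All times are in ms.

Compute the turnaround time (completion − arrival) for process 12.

Schedule: | 10 0-8 | 14 8-15 | 12 15-17 | 11 17-21 | 13 21-23 |
Completion: 10=8  11=21  12=17  13=23  14=15
Turnaround(12) = completion − arrival = 17 − 9 = 8

8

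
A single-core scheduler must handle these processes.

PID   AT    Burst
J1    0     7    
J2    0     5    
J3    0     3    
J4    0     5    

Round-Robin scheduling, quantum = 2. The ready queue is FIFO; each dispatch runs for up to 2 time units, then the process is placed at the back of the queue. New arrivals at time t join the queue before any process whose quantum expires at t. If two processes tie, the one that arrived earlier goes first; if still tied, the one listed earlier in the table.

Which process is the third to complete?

Schedule: | J1 0-2 | J2 2-4 | J3 4-6 | J4 6-8 | J1 8-10 | J2 10-12 | J3 12-13 | J4 13-15 | J1 15-17 | J2 17-18 | J4 18-19 | J1 19-20 |
Completion: J1=20  J2=18  J3=13  J4=19
Finish order: J3 → J2 → J4 → J1

J4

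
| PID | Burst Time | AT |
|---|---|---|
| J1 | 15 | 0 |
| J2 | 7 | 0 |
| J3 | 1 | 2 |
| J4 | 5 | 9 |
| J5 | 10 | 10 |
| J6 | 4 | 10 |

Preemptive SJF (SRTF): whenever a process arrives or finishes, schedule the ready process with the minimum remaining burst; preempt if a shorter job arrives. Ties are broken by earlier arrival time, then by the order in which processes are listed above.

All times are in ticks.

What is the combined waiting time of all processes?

40

Timeline: | J2 0-2 | J3 2-3 | J2 3-8 | J1 8-9 | J4 9-14 | J6 14-18 | J5 18-28 | J1 28-42 |
Completion: J1=42  J2=8  J3=3  J4=14  J5=28  J6=18
Turnaround (C−A): J1=42  J2=8  J3=1  J4=5  J5=18  J6=8
Waiting = turnaround − burst: J1=27, J2=1, J3=0, J4=0, J5=8, J6=4
Total waiting = 27 + 1 + 0 + 0 + 8 + 4 = 40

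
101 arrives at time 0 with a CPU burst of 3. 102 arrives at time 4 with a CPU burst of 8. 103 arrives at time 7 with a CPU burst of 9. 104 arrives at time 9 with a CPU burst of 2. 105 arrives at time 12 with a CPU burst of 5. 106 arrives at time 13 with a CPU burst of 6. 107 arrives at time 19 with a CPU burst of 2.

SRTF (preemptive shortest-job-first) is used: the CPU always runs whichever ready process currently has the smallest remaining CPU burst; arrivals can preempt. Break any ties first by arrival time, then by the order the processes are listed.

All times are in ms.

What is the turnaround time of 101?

3

Schedule: | 101 0-3 | idle 3-4 | 102 4-9 | 104 9-11 | 102 11-14 | 105 14-19 | 107 19-21 | 106 21-27 | 103 27-36 |
Completion: 101=3  102=14  103=36  104=11  105=19  106=27  107=21
Turnaround (C−A): 101=3  102=10  103=29  104=2  105=7  106=14  107=2
Turnaround(101) = completion − arrival = 3 − 0 = 3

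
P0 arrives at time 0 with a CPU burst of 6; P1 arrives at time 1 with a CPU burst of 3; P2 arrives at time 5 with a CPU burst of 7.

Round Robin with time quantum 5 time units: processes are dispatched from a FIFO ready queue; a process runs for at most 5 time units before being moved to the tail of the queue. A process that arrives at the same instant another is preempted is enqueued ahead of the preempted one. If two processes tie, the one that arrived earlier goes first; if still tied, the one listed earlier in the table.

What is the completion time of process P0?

14

Gantt: | P0 0-5 | P1 5-8 | P2 8-13 | P0 13-14 | P2 14-16 |
Completion: P0=14  P1=8  P2=16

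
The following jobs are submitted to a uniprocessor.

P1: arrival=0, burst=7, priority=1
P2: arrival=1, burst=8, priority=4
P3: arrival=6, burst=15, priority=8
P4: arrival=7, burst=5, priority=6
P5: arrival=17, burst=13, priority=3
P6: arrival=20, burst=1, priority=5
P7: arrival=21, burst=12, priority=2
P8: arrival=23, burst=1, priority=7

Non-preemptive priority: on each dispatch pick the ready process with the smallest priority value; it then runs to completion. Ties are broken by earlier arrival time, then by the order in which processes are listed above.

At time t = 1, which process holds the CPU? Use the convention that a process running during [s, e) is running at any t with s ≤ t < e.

Schedule: | P1 0-7 | P2 7-15 | P4 15-20 | P5 20-33 | P7 33-45 | P6 45-46 | P8 46-47 | P3 47-62 |
Completion: P1=7  P2=15  P3=62  P4=20  P5=33  P6=46  P7=45  P8=47
Turnaround (C−A): P1=7  P2=14  P3=56  P4=13  P5=16  P6=26  P7=24  P8=24

P1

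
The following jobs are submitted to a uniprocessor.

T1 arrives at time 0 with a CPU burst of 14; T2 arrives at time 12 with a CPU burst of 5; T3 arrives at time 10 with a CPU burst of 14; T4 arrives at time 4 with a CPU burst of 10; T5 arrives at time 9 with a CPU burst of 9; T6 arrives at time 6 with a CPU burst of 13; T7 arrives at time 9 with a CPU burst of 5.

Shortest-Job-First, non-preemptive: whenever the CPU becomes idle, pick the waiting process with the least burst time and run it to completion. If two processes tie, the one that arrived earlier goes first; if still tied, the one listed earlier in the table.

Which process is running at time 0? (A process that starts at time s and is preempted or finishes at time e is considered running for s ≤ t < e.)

T1

Timeline: | T1 0-14 | T7 14-19 | T2 19-24 | T5 24-33 | T4 33-43 | T6 43-56 | T3 56-70 |
Completion: T1=14  T2=24  T3=70  T4=43  T5=33  T6=56  T7=19
Turnaround (C−A): T1=14  T2=12  T3=60  T4=39  T5=24  T6=50  T7=10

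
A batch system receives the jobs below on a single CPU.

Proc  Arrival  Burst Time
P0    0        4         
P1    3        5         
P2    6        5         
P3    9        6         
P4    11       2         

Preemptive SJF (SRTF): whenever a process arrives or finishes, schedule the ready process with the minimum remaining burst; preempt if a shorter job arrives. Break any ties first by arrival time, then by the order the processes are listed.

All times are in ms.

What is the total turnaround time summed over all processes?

Schedule: | P0 0-4 | P1 4-9 | P2 9-11 | P4 11-13 | P2 13-16 | P3 16-22 |
Completion: P0=4  P1=9  P2=16  P3=22  P4=13
Turnaround = completion − arrival: P0=4, P1=6, P2=10, P3=13, P4=2
Total turnaround = 4 + 6 + 10 + 13 + 2 = 35

35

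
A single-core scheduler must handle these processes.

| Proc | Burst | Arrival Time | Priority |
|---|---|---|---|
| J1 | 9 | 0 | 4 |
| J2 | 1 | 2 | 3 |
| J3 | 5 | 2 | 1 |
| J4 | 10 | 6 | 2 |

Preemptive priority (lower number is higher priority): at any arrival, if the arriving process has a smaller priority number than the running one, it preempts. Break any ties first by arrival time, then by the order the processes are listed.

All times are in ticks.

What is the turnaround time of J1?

25

Gantt: | J1 0-2 | J3 2-7 | J4 7-17 | J2 17-18 | J1 18-25 |
Completion: J1=25  J2=18  J3=7  J4=17
Turnaround (C−A): J1=25  J2=16  J3=5  J4=11
Turnaround(J1) = completion − arrival = 25 − 0 = 25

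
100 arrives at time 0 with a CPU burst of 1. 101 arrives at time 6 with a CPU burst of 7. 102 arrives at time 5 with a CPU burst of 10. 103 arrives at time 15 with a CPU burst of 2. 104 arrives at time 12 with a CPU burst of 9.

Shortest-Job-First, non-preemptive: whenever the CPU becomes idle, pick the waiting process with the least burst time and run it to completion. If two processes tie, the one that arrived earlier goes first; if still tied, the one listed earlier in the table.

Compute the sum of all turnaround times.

52

Gantt: | 100 0-1 | idle 1-5 | 102 5-15 | 103 15-17 | 101 17-24 | 104 24-33 |
Completion: 100=1  101=24  102=15  103=17  104=33
Turnaround (C−A): 100=1  101=18  102=10  103=2  104=21
Turnaround = completion − arrival: 100=1, 101=18, 102=10, 103=2, 104=21
Total turnaround = 1 + 18 + 10 + 2 + 21 = 52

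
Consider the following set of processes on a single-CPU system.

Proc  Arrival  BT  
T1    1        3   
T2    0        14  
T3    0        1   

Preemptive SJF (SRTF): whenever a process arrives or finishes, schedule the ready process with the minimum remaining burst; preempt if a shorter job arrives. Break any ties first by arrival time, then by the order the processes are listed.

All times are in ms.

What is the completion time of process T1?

4

Schedule: | T3 0-1 | T1 1-4 | T2 4-18 |
Completion: T1=4  T2=18  T3=1
Turnaround (C−A): T1=3  T2=18  T3=1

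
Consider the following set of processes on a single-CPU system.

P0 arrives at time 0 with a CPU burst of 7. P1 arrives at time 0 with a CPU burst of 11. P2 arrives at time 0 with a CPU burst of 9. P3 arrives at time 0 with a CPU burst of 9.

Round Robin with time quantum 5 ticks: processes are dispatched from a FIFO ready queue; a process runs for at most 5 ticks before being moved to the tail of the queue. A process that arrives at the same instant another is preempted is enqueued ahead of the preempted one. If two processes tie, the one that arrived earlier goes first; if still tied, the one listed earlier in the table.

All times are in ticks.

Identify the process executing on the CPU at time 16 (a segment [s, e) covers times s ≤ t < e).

P3

Gantt: | P0 0-5 | P1 5-10 | P2 10-15 | P3 15-20 | P0 20-22 | P1 22-27 | P2 27-31 | P3 31-35 | P1 35-36 |
Completion: P0=22  P1=36  P2=31  P3=35
Turnaround (C−A): P0=22  P1=36  P2=31  P3=35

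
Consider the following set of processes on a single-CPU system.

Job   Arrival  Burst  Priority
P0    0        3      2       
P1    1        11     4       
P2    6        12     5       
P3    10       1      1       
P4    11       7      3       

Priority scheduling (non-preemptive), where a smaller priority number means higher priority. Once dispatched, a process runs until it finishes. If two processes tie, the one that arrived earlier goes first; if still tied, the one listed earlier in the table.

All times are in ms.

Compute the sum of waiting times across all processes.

Gantt: | P0 0-3 | P1 3-14 | P3 14-15 | P4 15-22 | P2 22-34 |
Completion: P0=3  P1=14  P2=34  P3=15  P4=22
Turnaround (C−A): P0=3  P1=13  P2=28  P3=5  P4=11
Waiting = turnaround − burst: P0=0, P1=2, P2=16, P3=4, P4=4
Total waiting = 0 + 2 + 16 + 4 + 4 = 26

26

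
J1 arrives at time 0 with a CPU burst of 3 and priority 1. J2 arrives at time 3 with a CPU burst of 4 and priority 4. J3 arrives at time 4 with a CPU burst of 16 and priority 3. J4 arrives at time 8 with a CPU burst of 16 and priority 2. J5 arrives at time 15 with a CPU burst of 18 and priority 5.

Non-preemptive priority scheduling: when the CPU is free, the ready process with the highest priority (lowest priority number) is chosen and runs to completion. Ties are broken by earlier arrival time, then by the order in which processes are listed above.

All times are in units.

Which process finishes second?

Timeline: | J1 0-3 | J2 3-7 | J3 7-23 | J4 23-39 | J5 39-57 |
Completion: J1=3  J2=7  J3=23  J4=39  J5=57
Turnaround (C−A): J1=3  J2=4  J3=19  J4=31  J5=42
Finish order: J1 → J2 → J3 → J4 → J5

J2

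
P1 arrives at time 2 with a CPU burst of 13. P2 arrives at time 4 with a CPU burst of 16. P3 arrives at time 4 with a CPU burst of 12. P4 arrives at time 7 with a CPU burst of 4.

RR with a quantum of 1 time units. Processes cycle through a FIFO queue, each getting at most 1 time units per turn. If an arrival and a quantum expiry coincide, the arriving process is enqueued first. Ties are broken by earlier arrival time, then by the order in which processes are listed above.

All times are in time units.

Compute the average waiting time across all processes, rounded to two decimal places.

22.75

Timeline: | idle 0-2 | P1 2-4 | P2 4-5 | P3 5-6 | P1 6-7 | P2 7-8 | P3 8-9 | P4 9-10 | P1 10-11 | P2 11-12 | P3 12-13 | P4 13-14 | P1 14-15 | P2 15-16 | P3 16-17 | P4 17-18 | P1 18-19 | P2 19-20 | P3 20-21 | P4 21-22 | P1 22-23 | P2 23-24 | P3 24-25 | P1 25-26 | P2 26-27 | P3 27-28 | P1 28-29 | P2 29-30 | P3 30-31 | P1 31-32 | P2 32-33 | P3 33-34 | P1 34-35 | P2 35-36 | P3 36-37 | P1 37-38 | P2 38-39 | P3 39-40 | P1 40-41 | P2 41-42 | P3 42-43 | P2 43-47 |
Completion: P1=41  P2=47  P3=43  P4=22
Turnaround (C−A): P1=39  P2=43  P3=39  P4=15
Waiting times: P1=26, P2=27, P3=27, P4=11
Average waiting = (26+27+27+11) / 4 = 91/4 = 22.75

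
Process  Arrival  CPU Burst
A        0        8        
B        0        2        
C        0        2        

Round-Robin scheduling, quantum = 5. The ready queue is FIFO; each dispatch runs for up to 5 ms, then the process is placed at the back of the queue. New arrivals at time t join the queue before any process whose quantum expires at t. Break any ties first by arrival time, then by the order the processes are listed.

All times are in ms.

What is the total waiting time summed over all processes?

Timeline: | A 0-5 | B 5-7 | C 7-9 | A 9-12 |
Completion: A=12  B=7  C=9
Waiting = turnaround − burst: A=4, B=5, C=7
Total waiting = 4 + 5 + 7 = 16

16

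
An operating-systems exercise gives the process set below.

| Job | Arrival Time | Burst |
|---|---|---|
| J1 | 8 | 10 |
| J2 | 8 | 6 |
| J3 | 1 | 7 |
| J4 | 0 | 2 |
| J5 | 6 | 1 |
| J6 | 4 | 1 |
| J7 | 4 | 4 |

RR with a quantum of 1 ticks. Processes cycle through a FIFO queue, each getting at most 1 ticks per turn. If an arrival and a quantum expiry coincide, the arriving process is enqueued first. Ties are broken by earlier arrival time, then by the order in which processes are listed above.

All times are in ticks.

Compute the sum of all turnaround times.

81

Gantt: | J4 0-1 | J3 1-2 | J4 2-3 | J3 3-4 | J6 4-5 | J7 5-6 | J3 6-7 | J5 7-8 | J7 8-9 | J3 9-10 | J1 10-11 | J2 11-12 | J7 12-13 | J3 13-14 | J1 14-15 | J2 15-16 | J7 16-17 | J3 17-18 | J1 18-19 | J2 19-20 | J3 20-21 | J1 21-22 | J2 22-23 | J1 23-24 | J2 24-25 | J1 25-26 | J2 26-27 | J1 27-31 |
Completion: J1=31  J2=27  J3=21  J4=3  J5=8  J6=5  J7=17
Turnaround (C−A): J1=23  J2=19  J3=20  J4=3  J5=2  J6=1  J7=13
Turnaround = completion − arrival: J1=23, J2=19, J3=20, J4=3, J5=2, J6=1, J7=13
Total turnaround = 23 + 19 + 20 + 3 + 2 + 1 + 13 = 81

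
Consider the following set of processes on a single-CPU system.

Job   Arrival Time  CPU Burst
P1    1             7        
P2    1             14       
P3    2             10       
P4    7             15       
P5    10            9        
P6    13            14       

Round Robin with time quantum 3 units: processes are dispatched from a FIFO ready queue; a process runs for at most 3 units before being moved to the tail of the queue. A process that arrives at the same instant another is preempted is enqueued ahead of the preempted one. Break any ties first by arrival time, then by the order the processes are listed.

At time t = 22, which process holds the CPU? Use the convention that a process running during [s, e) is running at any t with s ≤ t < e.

P3

Timeline: | idle 0-1 | P1 1-4 | P2 4-7 | P3 7-10 | P1 10-13 | P4 13-16 | P2 16-19 | P5 19-22 | P3 22-25 | P6 25-28 | P1 28-29 | P4 29-32 | P2 32-35 | P5 35-38 | P3 38-41 | P6 41-44 | P4 44-47 | P2 47-50 | P5 50-53 | P3 53-54 | P6 54-57 | P4 57-60 | P2 60-62 | P6 62-65 | P4 65-68 | P6 68-70 |
Completion: P1=29  P2=62  P3=54  P4=68  P5=53  P6=70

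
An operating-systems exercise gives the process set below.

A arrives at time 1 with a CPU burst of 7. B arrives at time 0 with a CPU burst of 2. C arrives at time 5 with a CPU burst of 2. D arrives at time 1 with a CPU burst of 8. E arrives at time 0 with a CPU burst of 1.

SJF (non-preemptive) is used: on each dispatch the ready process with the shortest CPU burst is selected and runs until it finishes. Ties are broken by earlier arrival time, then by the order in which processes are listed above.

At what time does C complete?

12

Timeline: | E 0-1 | B 1-3 | A 3-10 | C 10-12 | D 12-20 |
Completion: A=10  B=3  C=12  D=20  E=1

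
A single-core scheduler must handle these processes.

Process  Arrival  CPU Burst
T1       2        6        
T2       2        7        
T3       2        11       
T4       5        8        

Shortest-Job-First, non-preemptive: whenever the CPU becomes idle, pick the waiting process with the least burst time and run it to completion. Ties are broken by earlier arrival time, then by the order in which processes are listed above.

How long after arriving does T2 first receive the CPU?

6

Schedule: | idle 0-2 | T1 2-8 | T2 8-15 | T4 15-23 | T3 23-34 |
Completion: T1=8  T2=15  T3=34  T4=23
Turnaround (C−A): T1=6  T2=13  T3=32  T4=18
Response(T2) = first start − arrival = 8 − 2 = 6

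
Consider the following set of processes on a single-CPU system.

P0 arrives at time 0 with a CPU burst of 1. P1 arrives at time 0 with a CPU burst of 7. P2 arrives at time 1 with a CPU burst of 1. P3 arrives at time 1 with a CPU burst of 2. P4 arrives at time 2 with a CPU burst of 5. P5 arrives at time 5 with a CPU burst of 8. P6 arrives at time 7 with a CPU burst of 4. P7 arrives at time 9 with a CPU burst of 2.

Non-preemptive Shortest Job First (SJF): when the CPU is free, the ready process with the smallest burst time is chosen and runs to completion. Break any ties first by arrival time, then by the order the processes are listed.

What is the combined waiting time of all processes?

39

Schedule: | P0 0-1 | P2 1-2 | P3 2-4 | P4 4-9 | P7 9-11 | P6 11-15 | P1 15-22 | P5 22-30 |
Completion: P0=1  P1=22  P2=2  P3=4  P4=9  P5=30  P6=15  P7=11
Waiting = turnaround − burst: P0=0, P1=15, P2=0, P3=1, P4=2, P5=17, P6=4, P7=0
Total waiting = 0 + 15 + 0 + 1 + 2 + 17 + 4 + 0 = 39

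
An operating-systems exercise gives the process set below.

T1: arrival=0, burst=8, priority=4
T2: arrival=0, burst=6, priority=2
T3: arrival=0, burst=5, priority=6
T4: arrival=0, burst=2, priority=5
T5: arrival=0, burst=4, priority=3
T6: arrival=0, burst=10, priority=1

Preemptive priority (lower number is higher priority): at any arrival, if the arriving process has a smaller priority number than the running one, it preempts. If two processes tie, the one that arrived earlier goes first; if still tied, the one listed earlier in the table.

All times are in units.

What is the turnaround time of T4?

Gantt: | T6 0-10 | T2 10-16 | T5 16-20 | T1 20-28 | T4 28-30 | T3 30-35 |
Completion: T1=28  T2=16  T3=35  T4=30  T5=20  T6=10
Turnaround (C−A): T1=28  T2=16  T3=35  T4=30  T5=20  T6=10
Turnaround(T4) = completion − arrival = 30 − 0 = 30

30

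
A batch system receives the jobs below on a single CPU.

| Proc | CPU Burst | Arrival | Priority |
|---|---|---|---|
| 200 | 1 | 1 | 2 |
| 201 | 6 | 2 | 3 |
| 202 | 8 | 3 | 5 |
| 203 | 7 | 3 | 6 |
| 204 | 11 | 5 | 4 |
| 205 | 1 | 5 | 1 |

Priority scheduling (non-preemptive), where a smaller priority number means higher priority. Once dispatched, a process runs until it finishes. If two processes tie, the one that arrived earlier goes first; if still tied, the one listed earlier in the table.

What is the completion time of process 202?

Timeline: | idle 0-1 | 200 1-2 | 201 2-8 | 205 8-9 | 204 9-20 | 202 20-28 | 203 28-35 |
Completion: 200=2  201=8  202=28  203=35  204=20  205=9
Turnaround (C−A): 200=1  201=6  202=25  203=32  204=15  205=4

28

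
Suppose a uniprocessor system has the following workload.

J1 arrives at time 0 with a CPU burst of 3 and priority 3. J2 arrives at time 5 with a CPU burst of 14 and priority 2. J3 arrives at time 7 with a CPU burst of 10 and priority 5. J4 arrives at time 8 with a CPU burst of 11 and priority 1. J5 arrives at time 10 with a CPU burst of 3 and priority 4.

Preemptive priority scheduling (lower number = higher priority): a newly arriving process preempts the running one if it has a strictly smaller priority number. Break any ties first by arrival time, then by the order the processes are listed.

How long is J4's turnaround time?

11

Gantt: | J1 0-3 | idle 3-5 | J2 5-8 | J4 8-19 | J2 19-30 | J5 30-33 | J3 33-43 |
Completion: J1=3  J2=30  J3=43  J4=19  J5=33
Turnaround(J4) = completion − arrival = 19 − 8 = 11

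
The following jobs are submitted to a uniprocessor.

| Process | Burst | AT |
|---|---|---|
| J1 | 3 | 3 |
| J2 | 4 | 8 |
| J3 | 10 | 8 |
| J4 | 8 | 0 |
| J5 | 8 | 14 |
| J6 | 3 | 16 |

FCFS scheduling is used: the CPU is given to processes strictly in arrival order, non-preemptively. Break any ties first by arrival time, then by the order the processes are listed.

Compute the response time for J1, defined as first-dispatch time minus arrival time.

5

Schedule: | J4 0-8 | J1 8-11 | J2 11-15 | J3 15-25 | J5 25-33 | J6 33-36 |
Completion: J1=11  J2=15  J3=25  J4=8  J5=33  J6=36
Response(J1) = first start − arrival = 8 − 3 = 5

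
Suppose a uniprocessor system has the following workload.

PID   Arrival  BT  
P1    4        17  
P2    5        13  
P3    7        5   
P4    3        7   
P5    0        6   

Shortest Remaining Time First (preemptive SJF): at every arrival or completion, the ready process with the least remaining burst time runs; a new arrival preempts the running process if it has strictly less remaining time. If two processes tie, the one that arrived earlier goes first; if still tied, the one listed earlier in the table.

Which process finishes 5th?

P1

Schedule: | P5 0-6 | P4 6-7 | P3 7-12 | P4 12-18 | P2 18-31 | P1 31-48 |
Completion: P1=48  P2=31  P3=12  P4=18  P5=6
Turnaround (C−A): P1=44  P2=26  P3=5  P4=15  P5=6
Finish order: P5 → P3 → P4 → P2 → P1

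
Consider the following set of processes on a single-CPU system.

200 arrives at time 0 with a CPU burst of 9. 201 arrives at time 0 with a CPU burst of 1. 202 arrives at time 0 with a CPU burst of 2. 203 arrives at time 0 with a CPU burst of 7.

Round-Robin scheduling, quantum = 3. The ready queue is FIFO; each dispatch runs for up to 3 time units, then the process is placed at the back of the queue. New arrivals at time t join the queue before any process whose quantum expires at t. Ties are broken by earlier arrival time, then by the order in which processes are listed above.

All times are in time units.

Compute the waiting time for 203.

Timeline: | 200 0-3 | 201 3-4 | 202 4-6 | 203 6-9 | 200 9-12 | 203 12-15 | 200 15-18 | 203 18-19 |
Completion: 200=18  201=4  202=6  203=19
Turnaround (C−A): 200=18  201=4  202=6  203=19
Waiting(203) = turnaround − burst = 19 − 7 = 12

12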